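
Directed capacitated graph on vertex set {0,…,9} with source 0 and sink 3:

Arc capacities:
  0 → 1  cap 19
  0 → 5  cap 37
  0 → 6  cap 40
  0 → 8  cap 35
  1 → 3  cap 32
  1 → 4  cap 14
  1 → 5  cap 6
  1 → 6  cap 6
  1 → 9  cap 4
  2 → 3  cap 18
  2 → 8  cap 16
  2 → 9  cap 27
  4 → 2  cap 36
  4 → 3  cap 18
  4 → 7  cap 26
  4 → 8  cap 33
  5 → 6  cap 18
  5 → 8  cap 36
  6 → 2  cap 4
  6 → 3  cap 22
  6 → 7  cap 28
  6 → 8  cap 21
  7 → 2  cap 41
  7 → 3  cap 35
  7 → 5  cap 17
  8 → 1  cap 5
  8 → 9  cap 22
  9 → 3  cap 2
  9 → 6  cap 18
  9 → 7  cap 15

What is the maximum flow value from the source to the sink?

Maximum flow value: 95

augment #1: 0→1→3 bottleneck 19, total now 19
augment #2: 0→6→3 bottleneck 22, total now 41
augment #3: 0→6→2→3 bottleneck 4, total now 45
augment #4: 0→6→7→3 bottleneck 14, total now 59
augment #5: 0→8→1→3 bottleneck 5, total now 64
augment #6: 0→8→9→3 bottleneck 2, total now 66
augment #7: 0→5→6→7→3 bottleneck 14, total now 80
augment #8: 0→8→9→7→3 bottleneck 7, total now 87
augment #9: 0→8→9→7→2→3 bottleneck 8, total now 95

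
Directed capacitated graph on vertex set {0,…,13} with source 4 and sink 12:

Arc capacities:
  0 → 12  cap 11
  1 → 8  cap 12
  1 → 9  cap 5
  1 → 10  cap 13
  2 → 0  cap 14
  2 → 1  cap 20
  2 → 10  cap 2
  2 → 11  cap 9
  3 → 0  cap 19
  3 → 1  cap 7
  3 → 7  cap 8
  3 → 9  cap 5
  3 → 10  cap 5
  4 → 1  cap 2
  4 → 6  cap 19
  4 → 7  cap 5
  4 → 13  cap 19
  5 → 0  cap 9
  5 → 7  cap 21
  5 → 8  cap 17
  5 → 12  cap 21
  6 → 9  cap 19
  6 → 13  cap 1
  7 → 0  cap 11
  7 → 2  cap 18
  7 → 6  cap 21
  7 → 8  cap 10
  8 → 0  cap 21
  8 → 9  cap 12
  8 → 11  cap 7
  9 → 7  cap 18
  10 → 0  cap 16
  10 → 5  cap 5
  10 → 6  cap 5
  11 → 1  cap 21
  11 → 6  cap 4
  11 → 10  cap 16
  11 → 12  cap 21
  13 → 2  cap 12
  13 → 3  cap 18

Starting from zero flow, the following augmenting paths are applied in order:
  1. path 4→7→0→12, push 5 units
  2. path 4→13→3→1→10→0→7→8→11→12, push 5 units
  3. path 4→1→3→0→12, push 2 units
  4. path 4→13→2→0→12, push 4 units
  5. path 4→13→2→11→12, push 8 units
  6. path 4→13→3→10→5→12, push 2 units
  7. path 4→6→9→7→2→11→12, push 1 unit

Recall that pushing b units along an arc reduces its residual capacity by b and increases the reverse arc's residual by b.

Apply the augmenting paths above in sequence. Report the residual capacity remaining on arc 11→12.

after path 1 (4→7→0→12, push 5): res(11,12)=21
after path 2 (4→13→3→1→10→0→7→8→11→12, push 5): res(11,12)=16
after path 3 (4→1→3→0→12, push 2): res(11,12)=16
after path 4 (4→13→2→0→12, push 4): res(11,12)=16
after path 5 (4→13→2→11→12, push 8): res(11,12)=8
after path 6 (4→13→3→10→5→12, push 2): res(11,12)=8
after path 7 (4→6→9→7→2→11→12, push 1): res(11,12)=7

Residual capacity of (11,12): 7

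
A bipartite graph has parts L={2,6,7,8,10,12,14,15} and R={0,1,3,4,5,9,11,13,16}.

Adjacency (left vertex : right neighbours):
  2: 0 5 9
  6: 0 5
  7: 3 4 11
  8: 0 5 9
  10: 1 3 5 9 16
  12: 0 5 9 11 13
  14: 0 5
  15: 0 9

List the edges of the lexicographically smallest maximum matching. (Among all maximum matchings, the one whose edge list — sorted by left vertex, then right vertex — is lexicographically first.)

|M| = 6 (so the lex-smallest maximum matching has 6 edges)
process left vertices in ascending order; for each, take the smallest-labelled available neighbour that still permits 6 edges overall, or leave it unmatched if none does
lex-smallest matching: {2-0, 6-5, 7-3, 8-9, 10-1, 12-11}

Lex-smallest maximum matching: {(2,0), (6,5), (7,3), (8,9), (10,1), (12,11)}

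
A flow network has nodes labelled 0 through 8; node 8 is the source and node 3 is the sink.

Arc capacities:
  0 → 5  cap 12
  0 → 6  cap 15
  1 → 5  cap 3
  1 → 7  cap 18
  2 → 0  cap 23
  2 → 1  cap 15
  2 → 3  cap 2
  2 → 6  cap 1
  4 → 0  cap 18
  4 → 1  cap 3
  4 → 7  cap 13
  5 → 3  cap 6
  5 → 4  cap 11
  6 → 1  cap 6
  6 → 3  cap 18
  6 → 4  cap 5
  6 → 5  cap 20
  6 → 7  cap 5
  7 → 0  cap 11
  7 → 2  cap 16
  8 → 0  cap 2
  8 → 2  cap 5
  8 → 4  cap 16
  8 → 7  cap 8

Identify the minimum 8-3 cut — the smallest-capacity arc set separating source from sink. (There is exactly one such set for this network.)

Min-cut arcs: {(0,6), (2,3), (2,6), (5,3)} (total capacity 24)

augment #1: 8→2→3 push 2
augment #2: 8→0→5→3 push 2
augment #3: 8→2→6→3 push 1
augment #4: 8→2→0→5→3 push 2
augment #5: 8→4→0→5→3 push 2
augment #6: 8→4→0→6→3 push 14
augment #7: 8→7→0→6→3 push 1
max flow = 24; residual-reachable set from 8 gives S-side
cut edges (S→T): {(0,6), (2,3), (2,6), (5,3)} total cap 24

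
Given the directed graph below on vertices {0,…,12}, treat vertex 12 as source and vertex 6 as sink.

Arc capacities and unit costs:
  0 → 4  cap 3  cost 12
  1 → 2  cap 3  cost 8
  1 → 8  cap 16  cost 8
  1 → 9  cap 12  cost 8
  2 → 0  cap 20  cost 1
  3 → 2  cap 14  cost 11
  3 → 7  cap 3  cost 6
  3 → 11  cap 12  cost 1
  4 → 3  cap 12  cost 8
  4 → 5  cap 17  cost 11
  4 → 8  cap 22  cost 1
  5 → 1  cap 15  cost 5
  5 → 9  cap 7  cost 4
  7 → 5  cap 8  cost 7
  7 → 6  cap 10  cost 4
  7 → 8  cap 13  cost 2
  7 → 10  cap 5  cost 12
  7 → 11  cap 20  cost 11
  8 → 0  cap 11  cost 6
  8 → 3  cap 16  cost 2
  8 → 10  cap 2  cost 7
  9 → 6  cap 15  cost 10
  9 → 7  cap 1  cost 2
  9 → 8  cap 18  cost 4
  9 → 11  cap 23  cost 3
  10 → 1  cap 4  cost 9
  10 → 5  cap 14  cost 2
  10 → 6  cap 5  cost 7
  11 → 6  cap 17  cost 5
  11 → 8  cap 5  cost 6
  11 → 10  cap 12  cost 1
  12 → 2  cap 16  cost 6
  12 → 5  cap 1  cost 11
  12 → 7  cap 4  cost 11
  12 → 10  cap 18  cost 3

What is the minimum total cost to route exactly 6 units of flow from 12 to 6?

Minimum cost for 6 units: 65

shortest-cost path #1: 12→10→6 push 5 @ unit cost 10 (adds 50)
shortest-cost path #2: 12→7→6 push 1 @ unit cost 15 (adds 15)
total cost = 65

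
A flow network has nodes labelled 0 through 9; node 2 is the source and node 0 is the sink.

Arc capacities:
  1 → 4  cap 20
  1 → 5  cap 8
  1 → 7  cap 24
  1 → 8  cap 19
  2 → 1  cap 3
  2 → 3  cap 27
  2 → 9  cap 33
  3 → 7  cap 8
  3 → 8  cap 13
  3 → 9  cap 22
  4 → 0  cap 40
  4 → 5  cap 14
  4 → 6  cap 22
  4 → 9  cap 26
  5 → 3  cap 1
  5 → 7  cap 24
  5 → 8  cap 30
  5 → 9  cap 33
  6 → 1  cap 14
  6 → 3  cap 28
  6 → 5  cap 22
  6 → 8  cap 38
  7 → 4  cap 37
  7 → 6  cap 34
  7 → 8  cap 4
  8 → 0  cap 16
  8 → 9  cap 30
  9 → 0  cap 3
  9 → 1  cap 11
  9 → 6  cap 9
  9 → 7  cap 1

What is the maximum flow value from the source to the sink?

augment #1: 2→9→0 bottleneck 3, total now 3
augment #2: 2→1→4→0 bottleneck 3, total now 6
augment #3: 2→3→8→0 bottleneck 13, total now 19
augment #4: 2→3→7→4→0 bottleneck 8, total now 27
augment #5: 2→9→1→4→0 bottleneck 11, total now 38
augment #6: 2→9→6→8→0 bottleneck 3, total now 41
augment #7: 2→9→7→4→0 bottleneck 1, total now 42
augment #8: 2→9→6→1→4→0 bottleneck 6, total now 48

Maximum flow value: 48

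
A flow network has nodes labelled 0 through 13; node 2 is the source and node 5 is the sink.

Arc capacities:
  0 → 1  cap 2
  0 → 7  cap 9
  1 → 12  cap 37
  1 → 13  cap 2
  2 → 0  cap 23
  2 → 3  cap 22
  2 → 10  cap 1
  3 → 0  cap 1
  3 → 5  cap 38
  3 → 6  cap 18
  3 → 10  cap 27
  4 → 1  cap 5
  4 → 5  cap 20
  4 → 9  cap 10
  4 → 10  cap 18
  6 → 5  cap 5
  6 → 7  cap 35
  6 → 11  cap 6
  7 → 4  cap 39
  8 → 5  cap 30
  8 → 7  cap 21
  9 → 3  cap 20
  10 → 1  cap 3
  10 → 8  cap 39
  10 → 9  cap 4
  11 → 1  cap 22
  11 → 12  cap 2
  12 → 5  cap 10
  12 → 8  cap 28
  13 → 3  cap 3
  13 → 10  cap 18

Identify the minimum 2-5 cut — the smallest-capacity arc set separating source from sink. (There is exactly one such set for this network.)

Min-cut arcs: {(0,1), (0,7), (2,3), (2,10)} (total capacity 34)

augment #1: 2→3→5 push 22
augment #2: 2→10→8→5 push 1
augment #3: 2→0→1→12→5 push 2
augment #4: 2→0→7→4→5 push 9
max flow = 34; residual-reachable set from 2 gives S-side
cut edges (S→T): {(0,1), (0,7), (2,3), (2,10)} total cap 34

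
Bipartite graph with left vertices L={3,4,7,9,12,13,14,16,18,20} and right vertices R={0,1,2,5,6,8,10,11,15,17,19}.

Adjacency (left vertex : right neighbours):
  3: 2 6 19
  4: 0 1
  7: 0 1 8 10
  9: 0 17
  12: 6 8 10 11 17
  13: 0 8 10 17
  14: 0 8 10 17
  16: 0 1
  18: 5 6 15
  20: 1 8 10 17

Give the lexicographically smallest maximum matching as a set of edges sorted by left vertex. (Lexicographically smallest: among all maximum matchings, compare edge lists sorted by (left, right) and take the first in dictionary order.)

Lex-smallest maximum matching: {(3,2), (4,0), (7,1), (9,17), (12,6), (13,8), (14,10), (18,5)}

|M| = 8 (so the lex-smallest maximum matching has 8 edges)
process left vertices in ascending order; for each, take the smallest-labelled available neighbour that still permits 8 edges overall, or leave it unmatched if none does
lex-smallest matching: {3-2, 4-0, 7-1, 9-17, 12-6, 13-8, 14-10, 18-5}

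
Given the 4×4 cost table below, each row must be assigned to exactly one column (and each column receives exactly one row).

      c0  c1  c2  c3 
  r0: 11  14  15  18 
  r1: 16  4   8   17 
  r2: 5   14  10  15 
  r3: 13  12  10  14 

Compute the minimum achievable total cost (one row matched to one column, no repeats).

Minimum assignment cost: 37

optimal assignment: row0→col3 (cost 18), row1→col1 (cost 4), row2→col0 (cost 5), row3→col2 (cost 10)
total = 18 + 4 + 5 + 10 = 37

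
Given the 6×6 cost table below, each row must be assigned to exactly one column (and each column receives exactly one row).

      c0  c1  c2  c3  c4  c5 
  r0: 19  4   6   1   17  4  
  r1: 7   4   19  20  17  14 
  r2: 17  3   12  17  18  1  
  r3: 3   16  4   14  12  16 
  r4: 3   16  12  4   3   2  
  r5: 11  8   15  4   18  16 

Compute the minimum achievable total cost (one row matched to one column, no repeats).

Minimum assignment cost: 21

optimal assignment: row0→col2 (cost 6), row1→col1 (cost 4), row2→col5 (cost 1), row3→col0 (cost 3), row4→col4 (cost 3), row5→col3 (cost 4)
total = 6 + 4 + 1 + 3 + 3 + 4 = 21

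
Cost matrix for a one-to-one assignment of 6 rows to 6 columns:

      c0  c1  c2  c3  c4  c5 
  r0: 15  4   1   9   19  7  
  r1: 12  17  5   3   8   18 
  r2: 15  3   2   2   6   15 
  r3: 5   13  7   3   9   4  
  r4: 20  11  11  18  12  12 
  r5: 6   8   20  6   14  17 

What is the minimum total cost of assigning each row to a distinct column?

optimal assignment: row0→col2 (cost 1), row1→col3 (cost 3), row2→col1 (cost 3), row3→col5 (cost 4), row4→col4 (cost 12), row5→col0 (cost 6)
total = 1 + 3 + 3 + 4 + 12 + 6 = 29

Minimum assignment cost: 29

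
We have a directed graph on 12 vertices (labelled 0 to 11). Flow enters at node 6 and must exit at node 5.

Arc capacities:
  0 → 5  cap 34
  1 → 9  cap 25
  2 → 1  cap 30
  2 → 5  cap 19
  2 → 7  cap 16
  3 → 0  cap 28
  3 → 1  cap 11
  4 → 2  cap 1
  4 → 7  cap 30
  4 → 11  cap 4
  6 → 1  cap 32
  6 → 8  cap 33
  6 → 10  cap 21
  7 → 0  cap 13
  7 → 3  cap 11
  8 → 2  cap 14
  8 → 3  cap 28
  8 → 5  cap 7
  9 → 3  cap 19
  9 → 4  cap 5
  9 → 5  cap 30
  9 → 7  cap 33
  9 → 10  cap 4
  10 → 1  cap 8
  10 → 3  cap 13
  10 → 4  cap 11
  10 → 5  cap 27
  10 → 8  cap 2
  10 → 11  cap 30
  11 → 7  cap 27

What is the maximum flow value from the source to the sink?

Maximum flow value: 79

augment #1: 6→8→5 bottleneck 7, total now 7
augment #2: 6→10→5 bottleneck 21, total now 28
augment #3: 6→1→9→5 bottleneck 25, total now 53
augment #4: 6→8→2→5 bottleneck 14, total now 67
augment #5: 6→8→3→0→5 bottleneck 12, total now 79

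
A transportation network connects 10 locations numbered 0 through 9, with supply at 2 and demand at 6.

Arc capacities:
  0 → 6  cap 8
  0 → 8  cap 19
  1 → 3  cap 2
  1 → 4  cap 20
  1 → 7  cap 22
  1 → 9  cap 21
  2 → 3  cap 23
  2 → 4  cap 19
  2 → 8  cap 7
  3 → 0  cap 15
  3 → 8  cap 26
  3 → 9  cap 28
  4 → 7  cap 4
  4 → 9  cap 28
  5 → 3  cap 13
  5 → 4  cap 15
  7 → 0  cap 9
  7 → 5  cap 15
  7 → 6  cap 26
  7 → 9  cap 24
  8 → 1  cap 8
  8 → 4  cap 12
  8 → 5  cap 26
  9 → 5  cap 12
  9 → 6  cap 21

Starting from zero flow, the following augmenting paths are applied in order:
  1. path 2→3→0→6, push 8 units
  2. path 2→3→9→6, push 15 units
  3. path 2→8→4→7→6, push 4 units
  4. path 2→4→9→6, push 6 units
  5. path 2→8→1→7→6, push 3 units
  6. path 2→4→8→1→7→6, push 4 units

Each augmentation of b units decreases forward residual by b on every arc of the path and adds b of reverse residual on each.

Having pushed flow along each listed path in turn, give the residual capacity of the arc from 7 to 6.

Residual capacity of (7,6): 15

after path 1 (2→3→0→6, push 8): res(7,6)=26
after path 2 (2→3→9→6, push 15): res(7,6)=26
after path 3 (2→8→4→7→6, push 4): res(7,6)=22
after path 4 (2→4→9→6, push 6): res(7,6)=22
after path 5 (2→8→1→7→6, push 3): res(7,6)=19
after path 6 (2→4→8→1→7→6, push 4): res(7,6)=15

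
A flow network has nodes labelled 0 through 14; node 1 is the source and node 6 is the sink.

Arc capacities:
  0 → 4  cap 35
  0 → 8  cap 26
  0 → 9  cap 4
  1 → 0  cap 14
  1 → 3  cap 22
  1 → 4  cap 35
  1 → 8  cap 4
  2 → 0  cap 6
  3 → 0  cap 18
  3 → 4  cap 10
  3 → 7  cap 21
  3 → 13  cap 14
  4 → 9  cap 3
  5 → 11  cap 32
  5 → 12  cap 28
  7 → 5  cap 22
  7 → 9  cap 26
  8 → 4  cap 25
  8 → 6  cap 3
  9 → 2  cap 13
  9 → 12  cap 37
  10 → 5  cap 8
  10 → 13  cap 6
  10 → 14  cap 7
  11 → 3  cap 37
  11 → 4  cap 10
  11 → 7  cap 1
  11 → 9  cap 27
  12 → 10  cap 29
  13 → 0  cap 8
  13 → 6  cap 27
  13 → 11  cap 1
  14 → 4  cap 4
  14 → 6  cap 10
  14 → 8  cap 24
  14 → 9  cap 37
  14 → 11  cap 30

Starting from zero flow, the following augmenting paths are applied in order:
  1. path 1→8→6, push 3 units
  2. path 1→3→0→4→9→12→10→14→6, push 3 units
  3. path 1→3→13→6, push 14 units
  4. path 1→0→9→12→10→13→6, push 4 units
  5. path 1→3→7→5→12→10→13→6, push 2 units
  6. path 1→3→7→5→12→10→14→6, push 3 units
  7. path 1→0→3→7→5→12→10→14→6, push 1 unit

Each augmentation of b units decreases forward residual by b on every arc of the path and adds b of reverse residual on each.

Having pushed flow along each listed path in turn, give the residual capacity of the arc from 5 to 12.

Residual capacity of (5,12): 22

after path 1 (1→8→6, push 3): res(5,12)=28
after path 2 (1→3→0→4→9→12→10→14→6, push 3): res(5,12)=28
after path 3 (1→3→13→6, push 14): res(5,12)=28
after path 4 (1→0→9→12→10→13→6, push 4): res(5,12)=28
after path 5 (1→3→7→5→12→10→13→6, push 2): res(5,12)=26
after path 6 (1→3→7→5→12→10→14→6, push 3): res(5,12)=23
after path 7 (1→0→3→7→5→12→10→14→6, push 1): res(5,12)=22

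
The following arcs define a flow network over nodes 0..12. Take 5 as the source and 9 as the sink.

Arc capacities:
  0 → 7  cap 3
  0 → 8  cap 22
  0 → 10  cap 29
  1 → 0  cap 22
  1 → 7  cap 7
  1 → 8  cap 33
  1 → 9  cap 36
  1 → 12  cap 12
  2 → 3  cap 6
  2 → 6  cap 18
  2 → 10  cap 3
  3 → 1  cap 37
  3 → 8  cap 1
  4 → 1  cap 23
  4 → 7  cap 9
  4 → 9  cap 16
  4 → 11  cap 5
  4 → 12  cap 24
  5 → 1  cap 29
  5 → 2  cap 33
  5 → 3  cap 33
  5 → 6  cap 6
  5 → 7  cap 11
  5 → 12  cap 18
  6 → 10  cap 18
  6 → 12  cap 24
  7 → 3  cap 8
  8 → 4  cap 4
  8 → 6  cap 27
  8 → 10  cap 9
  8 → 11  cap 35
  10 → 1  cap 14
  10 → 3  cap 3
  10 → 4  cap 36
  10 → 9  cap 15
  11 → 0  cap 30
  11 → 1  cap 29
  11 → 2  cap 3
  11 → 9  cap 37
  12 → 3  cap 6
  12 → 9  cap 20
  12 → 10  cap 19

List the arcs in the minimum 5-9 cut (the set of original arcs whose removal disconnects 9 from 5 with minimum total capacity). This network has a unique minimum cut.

Min-cut arcs: {(2,6), (2,10), (3,1), (3,8), (5,1), (5,6), (5,12)} (total capacity 112)

augment #1: 5→1→9 push 29
augment #2: 5→12→9 push 18
augment #3: 5→2→10→9 push 3
augment #4: 5→3→1→9 push 7
augment #5: 5→6→10→9 push 6
augment #6: 5→2→6→10→9 push 6
augment #7: 5→2→6→12→9 push 2
augment #8: 5→3→8→4→9 push 1
augment #9: 5→2→6→10→4→9 push 6
augment #10: 5→3→1→8→4→9 push 3
augment #11: 5→3→1→8→11→9 push 22
augment #12: 5→2→3→1→8→11→9 push 5
augment #13: 5→2→6→12→10→4→9 push 4
max flow = 112; residual-reachable set from 5 gives S-side
cut edges (S→T): {(2,6), (2,10), (3,1), (3,8), (5,1), (5,6), (5,12)} total cap 112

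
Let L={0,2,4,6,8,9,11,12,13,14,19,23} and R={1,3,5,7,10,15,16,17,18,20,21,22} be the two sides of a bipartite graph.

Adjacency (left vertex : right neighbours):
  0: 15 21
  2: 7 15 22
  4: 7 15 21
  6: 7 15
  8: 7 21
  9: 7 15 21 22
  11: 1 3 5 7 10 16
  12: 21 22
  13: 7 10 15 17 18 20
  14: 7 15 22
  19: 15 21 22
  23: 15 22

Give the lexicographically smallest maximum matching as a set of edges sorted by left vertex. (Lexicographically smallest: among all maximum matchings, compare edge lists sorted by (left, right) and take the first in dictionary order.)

|M| = 6 (so the lex-smallest maximum matching has 6 edges)
process left vertices in ascending order; for each, take the smallest-labelled available neighbour that still permits 6 edges overall, or leave it unmatched if none does
lex-smallest matching: {0-15, 2-7, 4-21, 9-22, 11-1, 13-10}

Lex-smallest maximum matching: {(0,15), (2,7), (4,21), (9,22), (11,1), (13,10)}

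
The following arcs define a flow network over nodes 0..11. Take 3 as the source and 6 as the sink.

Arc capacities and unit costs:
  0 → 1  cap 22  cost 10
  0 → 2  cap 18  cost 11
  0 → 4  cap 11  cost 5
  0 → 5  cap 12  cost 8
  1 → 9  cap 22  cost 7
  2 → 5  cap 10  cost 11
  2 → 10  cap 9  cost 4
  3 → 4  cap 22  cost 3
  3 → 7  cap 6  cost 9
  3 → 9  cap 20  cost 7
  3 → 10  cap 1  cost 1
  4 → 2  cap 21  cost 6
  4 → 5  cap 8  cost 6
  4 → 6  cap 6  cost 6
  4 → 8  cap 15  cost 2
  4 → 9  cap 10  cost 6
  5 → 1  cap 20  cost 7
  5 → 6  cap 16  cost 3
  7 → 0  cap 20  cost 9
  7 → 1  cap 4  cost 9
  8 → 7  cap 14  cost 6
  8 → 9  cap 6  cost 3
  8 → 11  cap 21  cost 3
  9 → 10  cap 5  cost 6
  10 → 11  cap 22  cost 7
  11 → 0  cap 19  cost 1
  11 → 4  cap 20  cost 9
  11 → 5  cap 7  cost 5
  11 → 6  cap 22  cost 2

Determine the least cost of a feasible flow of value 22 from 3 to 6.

shortest-cost path #1: 3→4→6 push 6 @ unit cost 9 (adds 54)
shortest-cost path #2: 3→4→8→11→6 push 15 @ unit cost 10 (adds 150)
shortest-cost path #3: 3→10→11→6 push 1 @ unit cost 10 (adds 10)
total cost = 214

Minimum cost for 22 units: 214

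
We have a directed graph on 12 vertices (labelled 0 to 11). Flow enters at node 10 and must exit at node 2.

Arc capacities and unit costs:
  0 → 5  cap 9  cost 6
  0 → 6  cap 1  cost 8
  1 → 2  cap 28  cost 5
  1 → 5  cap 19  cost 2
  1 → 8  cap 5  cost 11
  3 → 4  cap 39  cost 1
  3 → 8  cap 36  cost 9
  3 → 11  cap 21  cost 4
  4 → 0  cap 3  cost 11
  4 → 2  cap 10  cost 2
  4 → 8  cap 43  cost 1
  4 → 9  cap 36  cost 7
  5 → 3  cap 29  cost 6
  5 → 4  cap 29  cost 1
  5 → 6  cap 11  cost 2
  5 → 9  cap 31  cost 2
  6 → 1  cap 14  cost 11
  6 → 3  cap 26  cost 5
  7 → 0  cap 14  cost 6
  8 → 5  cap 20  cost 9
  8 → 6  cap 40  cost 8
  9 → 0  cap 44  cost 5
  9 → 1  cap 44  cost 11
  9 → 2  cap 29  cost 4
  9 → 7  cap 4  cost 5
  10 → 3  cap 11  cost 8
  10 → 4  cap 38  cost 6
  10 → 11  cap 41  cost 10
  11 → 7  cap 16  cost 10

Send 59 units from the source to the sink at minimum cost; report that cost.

shortest-cost path #1: 10→4→2 push 10 @ unit cost 8 (adds 80)
shortest-cost path #2: 10→4→9→2 push 28 @ unit cost 17 (adds 476)
shortest-cost path #3: 10→3→4→9→2 push 1 @ unit cost 20 (adds 20)
shortest-cost path #4: 10→3→4→9→1→2 push 7 @ unit cost 32 (adds 224)
shortest-cost path #5: 10→3→4→8→6→1→2 push 3 @ unit cost 34 (adds 102)
shortest-cost path #6: 10→11→7→0→6→1→2 push 1 @ unit cost 50 (adds 50)
shortest-cost path #7: 10→11→7→0→5→6→1→2 push 9 @ unit cost 50 (adds 450)
total cost = 1402

Minimum cost for 59 units: 1402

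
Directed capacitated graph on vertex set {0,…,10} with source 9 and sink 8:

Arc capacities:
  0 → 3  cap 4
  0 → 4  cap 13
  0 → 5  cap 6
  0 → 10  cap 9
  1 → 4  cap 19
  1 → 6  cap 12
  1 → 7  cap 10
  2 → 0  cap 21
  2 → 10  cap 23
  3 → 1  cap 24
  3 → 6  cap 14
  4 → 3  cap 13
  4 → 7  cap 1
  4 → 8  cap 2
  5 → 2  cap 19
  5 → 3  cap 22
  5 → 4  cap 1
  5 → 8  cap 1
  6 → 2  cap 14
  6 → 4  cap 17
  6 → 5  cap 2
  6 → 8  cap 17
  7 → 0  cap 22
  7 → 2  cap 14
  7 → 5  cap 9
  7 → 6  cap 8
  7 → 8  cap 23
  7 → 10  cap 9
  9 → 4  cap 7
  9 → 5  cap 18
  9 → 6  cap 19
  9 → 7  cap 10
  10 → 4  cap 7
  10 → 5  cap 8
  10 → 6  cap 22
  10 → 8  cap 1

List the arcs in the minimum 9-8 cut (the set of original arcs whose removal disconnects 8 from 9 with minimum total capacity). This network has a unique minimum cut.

Min-cut arcs: {(1,7), (4,7), (4,8), (5,8), (6,8), (9,7), (10,8)} (total capacity 42)

augment #1: 9→4→8 push 2
augment #2: 9→5→8 push 1
augment #3: 9→6→8 push 17
augment #4: 9→7→8 push 10
augment #5: 9→4→7→8 push 1
augment #6: 9→5→2→10→8 push 1
augment #7: 9→4→3→1→7→8 push 4
augment #8: 9→5→3→1→7→8 push 6
max flow = 42; residual-reachable set from 9 gives S-side
cut edges (S→T): {(1,7), (4,7), (4,8), (5,8), (6,8), (9,7), (10,8)} total cap 42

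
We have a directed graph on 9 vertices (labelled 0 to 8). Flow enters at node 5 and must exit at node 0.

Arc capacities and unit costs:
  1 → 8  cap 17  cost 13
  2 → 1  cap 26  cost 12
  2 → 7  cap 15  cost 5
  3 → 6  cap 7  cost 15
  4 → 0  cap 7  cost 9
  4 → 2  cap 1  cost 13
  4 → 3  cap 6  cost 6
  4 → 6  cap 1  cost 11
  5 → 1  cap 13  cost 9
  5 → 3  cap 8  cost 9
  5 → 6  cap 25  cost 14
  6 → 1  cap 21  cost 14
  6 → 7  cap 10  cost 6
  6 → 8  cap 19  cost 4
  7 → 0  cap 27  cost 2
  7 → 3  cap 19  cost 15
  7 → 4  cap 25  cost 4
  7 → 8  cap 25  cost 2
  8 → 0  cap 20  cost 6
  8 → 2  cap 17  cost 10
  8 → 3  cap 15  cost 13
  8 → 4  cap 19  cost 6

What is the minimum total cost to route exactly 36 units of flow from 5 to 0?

shortest-cost path #1: 5→6→7→0 push 10 @ unit cost 22 (adds 220)
shortest-cost path #2: 5→6→8→0 push 15 @ unit cost 24 (adds 360)
shortest-cost path #3: 5→1→8→0 push 5 @ unit cost 28 (adds 140)
shortest-cost path #4: 5→1→8→4→0 push 6 @ unit cost 37 (adds 222)
total cost = 942

Minimum cost for 36 units: 942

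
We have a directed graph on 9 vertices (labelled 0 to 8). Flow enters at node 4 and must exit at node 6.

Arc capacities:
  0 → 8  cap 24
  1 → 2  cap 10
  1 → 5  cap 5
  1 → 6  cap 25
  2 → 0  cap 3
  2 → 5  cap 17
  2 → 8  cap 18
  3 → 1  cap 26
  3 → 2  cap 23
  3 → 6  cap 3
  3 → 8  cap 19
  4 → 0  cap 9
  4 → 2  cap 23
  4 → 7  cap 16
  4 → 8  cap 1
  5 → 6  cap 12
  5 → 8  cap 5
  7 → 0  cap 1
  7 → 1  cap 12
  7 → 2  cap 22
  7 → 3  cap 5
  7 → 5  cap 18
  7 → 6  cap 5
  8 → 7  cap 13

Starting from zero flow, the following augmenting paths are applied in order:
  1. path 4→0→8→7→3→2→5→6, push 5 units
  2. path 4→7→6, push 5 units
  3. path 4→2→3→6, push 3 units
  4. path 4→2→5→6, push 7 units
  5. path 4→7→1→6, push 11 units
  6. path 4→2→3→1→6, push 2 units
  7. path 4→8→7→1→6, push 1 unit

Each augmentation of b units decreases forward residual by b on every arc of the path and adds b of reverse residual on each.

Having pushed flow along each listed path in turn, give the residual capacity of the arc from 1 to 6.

after path 1 (4→0→8→7→3→2→5→6, push 5): res(1,6)=25
after path 2 (4→7→6, push 5): res(1,6)=25
after path 3 (4→2→3→6, push 3): res(1,6)=25
after path 4 (4→2→5→6, push 7): res(1,6)=25
after path 5 (4→7→1→6, push 11): res(1,6)=14
after path 6 (4→2→3→1→6, push 2): res(1,6)=12
after path 7 (4→8→7→1→6, push 1): res(1,6)=11

Residual capacity of (1,6): 11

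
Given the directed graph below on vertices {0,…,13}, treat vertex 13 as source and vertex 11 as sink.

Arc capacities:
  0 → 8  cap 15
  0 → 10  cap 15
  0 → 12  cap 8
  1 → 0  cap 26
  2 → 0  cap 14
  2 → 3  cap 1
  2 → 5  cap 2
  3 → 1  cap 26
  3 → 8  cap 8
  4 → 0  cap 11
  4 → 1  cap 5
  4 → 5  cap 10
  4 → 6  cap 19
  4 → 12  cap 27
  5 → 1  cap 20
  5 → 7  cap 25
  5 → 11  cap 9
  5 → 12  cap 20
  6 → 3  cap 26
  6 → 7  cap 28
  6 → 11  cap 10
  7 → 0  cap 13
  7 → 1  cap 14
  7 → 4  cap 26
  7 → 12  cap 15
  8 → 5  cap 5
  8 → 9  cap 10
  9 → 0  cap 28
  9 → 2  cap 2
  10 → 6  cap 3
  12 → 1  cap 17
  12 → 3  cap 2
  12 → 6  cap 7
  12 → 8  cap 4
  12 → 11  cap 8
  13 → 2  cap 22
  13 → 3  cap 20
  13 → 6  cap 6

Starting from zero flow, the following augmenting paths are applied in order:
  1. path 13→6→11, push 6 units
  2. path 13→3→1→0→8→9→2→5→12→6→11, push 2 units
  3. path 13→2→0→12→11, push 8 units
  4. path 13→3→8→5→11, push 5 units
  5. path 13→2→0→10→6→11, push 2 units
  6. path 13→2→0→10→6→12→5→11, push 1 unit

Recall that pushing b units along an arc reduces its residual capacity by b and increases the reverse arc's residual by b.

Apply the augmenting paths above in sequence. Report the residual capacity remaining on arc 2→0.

Residual capacity of (2,0): 3

after path 1 (13→6→11, push 6): res(2,0)=14
after path 2 (13→3→1→0→8→9→2→5→12→6→11, push 2): res(2,0)=14
after path 3 (13→2→0→12→11, push 8): res(2,0)=6
after path 4 (13→3→8→5→11, push 5): res(2,0)=6
after path 5 (13→2→0→10→6→11, push 2): res(2,0)=4
after path 6 (13→2→0→10→6→12→5→11, push 1): res(2,0)=3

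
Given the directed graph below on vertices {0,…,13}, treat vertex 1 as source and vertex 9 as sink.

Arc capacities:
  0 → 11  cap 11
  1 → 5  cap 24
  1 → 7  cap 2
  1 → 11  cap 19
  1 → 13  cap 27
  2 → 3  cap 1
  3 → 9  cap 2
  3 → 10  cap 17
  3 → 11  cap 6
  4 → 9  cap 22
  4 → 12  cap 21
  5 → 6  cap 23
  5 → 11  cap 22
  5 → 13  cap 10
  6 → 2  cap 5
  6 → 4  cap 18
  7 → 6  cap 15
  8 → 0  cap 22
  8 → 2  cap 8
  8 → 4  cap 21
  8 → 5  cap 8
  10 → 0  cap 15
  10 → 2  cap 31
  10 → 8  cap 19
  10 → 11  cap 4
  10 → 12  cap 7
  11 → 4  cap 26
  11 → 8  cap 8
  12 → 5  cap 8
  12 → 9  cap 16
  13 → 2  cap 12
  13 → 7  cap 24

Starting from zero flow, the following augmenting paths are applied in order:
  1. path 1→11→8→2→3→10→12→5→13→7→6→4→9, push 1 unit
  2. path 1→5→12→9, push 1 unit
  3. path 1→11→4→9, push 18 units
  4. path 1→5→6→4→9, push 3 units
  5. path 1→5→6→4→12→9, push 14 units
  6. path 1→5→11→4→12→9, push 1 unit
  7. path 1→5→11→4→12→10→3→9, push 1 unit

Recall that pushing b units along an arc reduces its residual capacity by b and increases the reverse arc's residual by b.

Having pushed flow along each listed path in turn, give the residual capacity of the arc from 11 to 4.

Residual capacity of (11,4): 6

after path 1 (1→11→8→2→3→10→12→5→13→7→6→4→9, push 1): res(11,4)=26
after path 2 (1→5→12→9, push 1): res(11,4)=26
after path 3 (1→11→4→9, push 18): res(11,4)=8
after path 4 (1→5→6→4→9, push 3): res(11,4)=8
after path 5 (1→5→6→4→12→9, push 14): res(11,4)=8
after path 6 (1→5→11→4→12→9, push 1): res(11,4)=7
after path 7 (1→5→11→4→12→10→3→9, push 1): res(11,4)=6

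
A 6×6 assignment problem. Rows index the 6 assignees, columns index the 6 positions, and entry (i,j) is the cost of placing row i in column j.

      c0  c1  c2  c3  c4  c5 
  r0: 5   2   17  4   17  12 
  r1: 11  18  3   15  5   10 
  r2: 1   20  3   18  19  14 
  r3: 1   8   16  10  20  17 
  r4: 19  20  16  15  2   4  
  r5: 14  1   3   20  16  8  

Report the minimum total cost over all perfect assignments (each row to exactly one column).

Minimum assignment cost: 18

optimal assignment: row0→col3 (cost 4), row1→col4 (cost 5), row2→col2 (cost 3), row3→col0 (cost 1), row4→col5 (cost 4), row5→col1 (cost 1)
total = 4 + 5 + 3 + 1 + 4 + 1 = 18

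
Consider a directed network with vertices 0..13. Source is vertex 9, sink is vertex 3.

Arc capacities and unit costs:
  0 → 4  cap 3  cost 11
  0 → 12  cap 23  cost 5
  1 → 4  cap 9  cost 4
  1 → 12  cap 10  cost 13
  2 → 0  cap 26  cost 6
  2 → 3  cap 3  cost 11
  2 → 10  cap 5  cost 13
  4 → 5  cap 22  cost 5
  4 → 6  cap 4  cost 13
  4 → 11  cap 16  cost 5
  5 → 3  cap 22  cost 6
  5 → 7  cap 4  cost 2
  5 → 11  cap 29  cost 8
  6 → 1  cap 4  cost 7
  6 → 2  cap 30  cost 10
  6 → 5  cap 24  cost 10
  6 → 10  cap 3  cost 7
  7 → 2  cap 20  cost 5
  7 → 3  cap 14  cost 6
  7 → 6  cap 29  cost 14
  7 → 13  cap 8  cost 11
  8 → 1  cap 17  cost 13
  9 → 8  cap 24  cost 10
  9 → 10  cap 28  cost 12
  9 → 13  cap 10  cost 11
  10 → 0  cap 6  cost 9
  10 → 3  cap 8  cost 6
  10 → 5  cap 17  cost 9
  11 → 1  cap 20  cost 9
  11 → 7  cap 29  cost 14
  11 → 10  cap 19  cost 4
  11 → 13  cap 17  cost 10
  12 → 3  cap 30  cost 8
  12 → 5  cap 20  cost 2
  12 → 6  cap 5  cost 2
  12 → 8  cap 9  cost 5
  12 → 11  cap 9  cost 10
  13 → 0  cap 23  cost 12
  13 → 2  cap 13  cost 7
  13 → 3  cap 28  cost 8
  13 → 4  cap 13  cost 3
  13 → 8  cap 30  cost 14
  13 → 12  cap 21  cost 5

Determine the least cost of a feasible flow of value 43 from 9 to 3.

Minimum cost for 43 units: 1085

shortest-cost path #1: 9→10→3 push 8 @ unit cost 18 (adds 144)
shortest-cost path #2: 9→13→3 push 10 @ unit cost 19 (adds 190)
shortest-cost path #3: 9→10→5→3 push 17 @ unit cost 27 (adds 459)
shortest-cost path #4: 9→10→0→12→3 push 3 @ unit cost 34 (adds 102)
shortest-cost path #5: 9→8→1→4→5→3 push 5 @ unit cost 38 (adds 190)
total cost = 1085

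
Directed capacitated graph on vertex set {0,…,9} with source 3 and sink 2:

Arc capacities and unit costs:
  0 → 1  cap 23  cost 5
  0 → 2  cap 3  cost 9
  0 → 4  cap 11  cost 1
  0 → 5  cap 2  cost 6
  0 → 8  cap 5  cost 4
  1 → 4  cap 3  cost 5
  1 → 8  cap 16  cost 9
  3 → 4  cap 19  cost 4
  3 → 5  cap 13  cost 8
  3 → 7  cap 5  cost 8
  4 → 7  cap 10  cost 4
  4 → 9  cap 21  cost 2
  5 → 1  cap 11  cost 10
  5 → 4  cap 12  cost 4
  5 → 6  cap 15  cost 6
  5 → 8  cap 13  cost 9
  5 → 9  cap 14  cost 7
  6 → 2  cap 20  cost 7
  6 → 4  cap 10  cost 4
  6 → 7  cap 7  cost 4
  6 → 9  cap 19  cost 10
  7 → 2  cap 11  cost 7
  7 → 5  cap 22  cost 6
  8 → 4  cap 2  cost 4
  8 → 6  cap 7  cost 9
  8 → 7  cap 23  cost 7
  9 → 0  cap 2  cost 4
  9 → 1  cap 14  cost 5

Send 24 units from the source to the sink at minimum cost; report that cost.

Minimum cost for 24 units: 434

shortest-cost path #1: 3→7→2 push 5 @ unit cost 15 (adds 75)
shortest-cost path #2: 3→4→7→2 push 6 @ unit cost 15 (adds 90)
shortest-cost path #3: 3→4→9→0→2 push 2 @ unit cost 19 (adds 38)
shortest-cost path #4: 3→5→6→2 push 11 @ unit cost 21 (adds 231)
total cost = 434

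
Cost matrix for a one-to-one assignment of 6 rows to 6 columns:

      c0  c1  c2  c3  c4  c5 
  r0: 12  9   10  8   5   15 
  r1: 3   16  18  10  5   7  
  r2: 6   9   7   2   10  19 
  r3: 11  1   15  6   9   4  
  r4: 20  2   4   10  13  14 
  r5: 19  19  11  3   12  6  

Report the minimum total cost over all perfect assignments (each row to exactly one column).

Minimum assignment cost: 21

optimal assignment: row0→col4 (cost 5), row1→col0 (cost 3), row2→col3 (cost 2), row3→col1 (cost 1), row4→col2 (cost 4), row5→col5 (cost 6)
total = 5 + 3 + 2 + 1 + 4 + 6 = 21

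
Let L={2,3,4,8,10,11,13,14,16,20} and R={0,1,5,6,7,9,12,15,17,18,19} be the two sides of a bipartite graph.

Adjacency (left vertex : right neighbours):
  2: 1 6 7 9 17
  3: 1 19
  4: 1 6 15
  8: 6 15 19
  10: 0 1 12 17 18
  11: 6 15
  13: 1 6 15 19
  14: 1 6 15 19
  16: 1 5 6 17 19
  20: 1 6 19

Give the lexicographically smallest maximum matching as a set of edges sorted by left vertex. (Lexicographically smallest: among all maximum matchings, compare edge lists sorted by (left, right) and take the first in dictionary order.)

Lex-smallest maximum matching: {(2,7), (3,1), (4,6), (8,15), (10,0), (13,19), (16,5)}

|M| = 7 (so the lex-smallest maximum matching has 7 edges)
process left vertices in ascending order; for each, take the smallest-labelled available neighbour that still permits 7 edges overall, or leave it unmatched if none does
lex-smallest matching: {2-7, 3-1, 4-6, 8-15, 10-0, 13-19, 16-5}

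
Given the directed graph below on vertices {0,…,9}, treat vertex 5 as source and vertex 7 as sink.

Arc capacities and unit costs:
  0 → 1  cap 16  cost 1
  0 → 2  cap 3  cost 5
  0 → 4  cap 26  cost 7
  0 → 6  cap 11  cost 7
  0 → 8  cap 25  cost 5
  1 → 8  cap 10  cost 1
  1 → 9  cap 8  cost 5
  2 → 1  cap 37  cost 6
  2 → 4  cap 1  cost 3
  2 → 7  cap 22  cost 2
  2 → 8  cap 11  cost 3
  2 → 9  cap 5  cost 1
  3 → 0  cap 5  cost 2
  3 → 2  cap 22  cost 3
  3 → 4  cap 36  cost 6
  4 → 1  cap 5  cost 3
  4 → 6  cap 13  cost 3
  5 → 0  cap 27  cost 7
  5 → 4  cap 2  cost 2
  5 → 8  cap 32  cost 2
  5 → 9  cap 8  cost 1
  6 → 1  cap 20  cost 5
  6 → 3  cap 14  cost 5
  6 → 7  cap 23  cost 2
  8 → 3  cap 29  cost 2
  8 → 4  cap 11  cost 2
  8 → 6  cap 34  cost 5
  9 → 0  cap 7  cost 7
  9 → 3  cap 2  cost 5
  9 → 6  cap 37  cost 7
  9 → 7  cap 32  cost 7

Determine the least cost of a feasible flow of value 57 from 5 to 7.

shortest-cost path #1: 5→4→6→7 push 2 @ unit cost 7 (adds 14)
shortest-cost path #2: 5→9→7 push 8 @ unit cost 8 (adds 64)
shortest-cost path #3: 5→8→6→7 push 21 @ unit cost 9 (adds 189)
shortest-cost path #4: 5→8→3→2→7 push 11 @ unit cost 9 (adds 99)
shortest-cost path #5: 5→0→2→7 push 3 @ unit cost 14 (adds 42)
shortest-cost path #6: 5→0→1→8→3→2→7 push 8 @ unit cost 16 (adds 128)
shortest-cost path #7: 5→0→1→9→7 push 4 @ unit cost 20 (adds 80)
total cost = 616

Minimum cost for 57 units: 616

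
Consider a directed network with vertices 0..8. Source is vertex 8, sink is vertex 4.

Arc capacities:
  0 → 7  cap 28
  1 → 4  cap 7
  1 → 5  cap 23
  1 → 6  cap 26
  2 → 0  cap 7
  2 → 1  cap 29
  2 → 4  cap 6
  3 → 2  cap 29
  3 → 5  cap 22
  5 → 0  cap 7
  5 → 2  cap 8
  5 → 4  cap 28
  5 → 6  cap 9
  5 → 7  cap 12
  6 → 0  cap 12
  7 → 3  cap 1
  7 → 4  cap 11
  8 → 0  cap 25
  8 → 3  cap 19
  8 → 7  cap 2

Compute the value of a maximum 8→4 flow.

augment #1: 8→7→4 bottleneck 2, total now 2
augment #2: 8→0→7→4 bottleneck 9, total now 11
augment #3: 8→3→2→4 bottleneck 6, total now 17
augment #4: 8→3→5→4 bottleneck 13, total now 30
augment #5: 8→0→7→3→5→4 bottleneck 1, total now 31

Maximum flow value: 31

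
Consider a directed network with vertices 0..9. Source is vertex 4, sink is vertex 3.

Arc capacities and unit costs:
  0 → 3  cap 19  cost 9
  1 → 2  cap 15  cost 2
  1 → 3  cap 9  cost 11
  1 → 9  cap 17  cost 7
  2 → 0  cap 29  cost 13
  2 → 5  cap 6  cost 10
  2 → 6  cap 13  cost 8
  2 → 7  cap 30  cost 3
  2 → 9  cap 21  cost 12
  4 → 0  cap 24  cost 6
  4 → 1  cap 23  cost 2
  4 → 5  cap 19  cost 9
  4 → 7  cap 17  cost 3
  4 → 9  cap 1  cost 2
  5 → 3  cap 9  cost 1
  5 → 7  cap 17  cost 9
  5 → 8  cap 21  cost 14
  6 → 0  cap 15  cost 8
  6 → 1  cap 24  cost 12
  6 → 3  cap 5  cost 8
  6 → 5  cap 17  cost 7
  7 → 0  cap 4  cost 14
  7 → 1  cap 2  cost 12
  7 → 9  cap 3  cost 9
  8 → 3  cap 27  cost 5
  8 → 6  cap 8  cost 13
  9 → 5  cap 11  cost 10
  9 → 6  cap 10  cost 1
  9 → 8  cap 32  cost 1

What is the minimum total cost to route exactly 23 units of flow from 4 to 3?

shortest-cost path #1: 4→9→8→3 push 1 @ unit cost 8 (adds 8)
shortest-cost path #2: 4→5→3 push 9 @ unit cost 10 (adds 90)
shortest-cost path #3: 4→1→3 push 9 @ unit cost 13 (adds 117)
shortest-cost path #4: 4→0→3 push 4 @ unit cost 15 (adds 60)
total cost = 275

Minimum cost for 23 units: 275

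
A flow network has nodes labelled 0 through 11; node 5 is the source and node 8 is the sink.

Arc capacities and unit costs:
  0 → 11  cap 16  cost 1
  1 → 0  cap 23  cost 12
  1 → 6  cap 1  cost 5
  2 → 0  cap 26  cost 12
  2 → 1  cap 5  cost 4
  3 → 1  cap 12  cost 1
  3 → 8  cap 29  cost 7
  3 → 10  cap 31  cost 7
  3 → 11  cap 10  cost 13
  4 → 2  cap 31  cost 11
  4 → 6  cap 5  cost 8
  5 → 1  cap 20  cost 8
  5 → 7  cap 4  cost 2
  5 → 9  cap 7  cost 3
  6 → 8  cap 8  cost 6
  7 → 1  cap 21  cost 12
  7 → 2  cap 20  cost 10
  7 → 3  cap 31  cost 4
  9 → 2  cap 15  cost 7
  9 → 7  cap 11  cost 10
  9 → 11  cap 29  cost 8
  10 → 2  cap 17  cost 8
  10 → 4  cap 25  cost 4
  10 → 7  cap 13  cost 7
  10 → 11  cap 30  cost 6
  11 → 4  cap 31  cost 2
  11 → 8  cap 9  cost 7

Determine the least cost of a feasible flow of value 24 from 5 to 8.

shortest-cost path #1: 5→7→3→8 push 4 @ unit cost 13 (adds 52)
shortest-cost path #2: 5→9→11→8 push 7 @ unit cost 18 (adds 126)
shortest-cost path #3: 5→1→6→8 push 1 @ unit cost 19 (adds 19)
shortest-cost path #4: 5→1→0→11→8 push 2 @ unit cost 28 (adds 56)
shortest-cost path #5: 5→1→0→11→9→7→3→8 push 7 @ unit cost 34 (adds 238)
shortest-cost path #6: 5→1→0→11→4→6→8 push 3 @ unit cost 37 (adds 111)
total cost = 602

Minimum cost for 24 units: 602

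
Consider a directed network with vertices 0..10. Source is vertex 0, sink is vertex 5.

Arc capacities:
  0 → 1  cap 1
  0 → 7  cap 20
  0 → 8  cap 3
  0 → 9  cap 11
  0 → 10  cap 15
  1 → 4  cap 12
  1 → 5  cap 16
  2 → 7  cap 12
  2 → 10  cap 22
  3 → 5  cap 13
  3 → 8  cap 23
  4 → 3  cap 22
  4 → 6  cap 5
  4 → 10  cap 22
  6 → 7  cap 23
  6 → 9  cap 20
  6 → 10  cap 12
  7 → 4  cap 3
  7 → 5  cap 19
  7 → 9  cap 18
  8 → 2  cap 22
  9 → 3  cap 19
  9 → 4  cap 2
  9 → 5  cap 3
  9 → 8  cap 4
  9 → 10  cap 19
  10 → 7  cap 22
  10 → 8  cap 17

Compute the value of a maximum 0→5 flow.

augment #1: 0→1→5 bottleneck 1, total now 1
augment #2: 0→7→5 bottleneck 19, total now 20
augment #3: 0→9→5 bottleneck 3, total now 23
augment #4: 0→9→3→5 bottleneck 8, total now 31
augment #5: 0→7→4→3→5 bottleneck 1, total now 32
augment #6: 0→10→7→4→3→5 bottleneck 2, total now 34
augment #7: 0→10→7→9→3→5 bottleneck 2, total now 36

Maximum flow value: 36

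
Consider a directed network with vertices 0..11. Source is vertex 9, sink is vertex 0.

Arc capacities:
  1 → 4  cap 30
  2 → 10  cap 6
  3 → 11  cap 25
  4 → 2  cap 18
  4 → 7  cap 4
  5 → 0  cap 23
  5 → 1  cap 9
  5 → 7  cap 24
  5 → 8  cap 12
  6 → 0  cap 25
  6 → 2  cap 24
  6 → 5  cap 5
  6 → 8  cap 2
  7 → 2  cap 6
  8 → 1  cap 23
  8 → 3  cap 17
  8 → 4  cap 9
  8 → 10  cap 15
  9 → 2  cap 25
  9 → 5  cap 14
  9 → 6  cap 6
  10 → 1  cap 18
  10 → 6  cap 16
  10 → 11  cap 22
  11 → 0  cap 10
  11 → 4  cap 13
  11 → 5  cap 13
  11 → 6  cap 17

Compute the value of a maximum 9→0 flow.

Maximum flow value: 26

augment #1: 9→5→0 bottleneck 14, total now 14
augment #2: 9→6→0 bottleneck 6, total now 20
augment #3: 9→2→10→6→0 bottleneck 6, total now 26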